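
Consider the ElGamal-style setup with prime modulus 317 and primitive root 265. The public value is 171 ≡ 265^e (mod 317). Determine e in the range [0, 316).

21

Successive powers of 265 modulo 317:
  265^0=1  265^1=265  265^2=168  265^3=140  265^4=11  265^5=62
  265^6=263  265^7=272  265^8=121  265^9=48  265^10=40  265^11=139
  265^12=63  265^13=211  265^14=123  265^15=261  265^16=59  265^17=102
  265^18=85  265^19=18  265^20=15  265^21=171
So 265^21 ≡ 171 (mod 317), giving e = 21.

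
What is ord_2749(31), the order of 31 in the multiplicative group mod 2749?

The order of 31 must divide p − 1 = 2748 = 2^2 · 3 · 229.
Divisors: 1, 2, 3, 4, 6, 12, 229, 458, 687, 916, 1374, 2748.
Check each in increasing order: 31^1 ≡ 31;  31^2 ≡ 961;  31^3 ≡ 2301;  31^4 ≡ 2606;  31^6 ≡ 27;  31^12 ≡ 729;  31^229 ≡ 671;  31^458 ≡ 2154;  31^687 ≡ 2109;  31^916 ≡ 2153;  31^1374 ≡ 2748;  31^2748 ≡ 1.
Smallest exponent giving 1 is 2748.

2748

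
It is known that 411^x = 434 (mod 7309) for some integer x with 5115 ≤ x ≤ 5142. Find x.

5132

Compute 411^5115 mod 7309 = 1018, then multiply by 411 repeatedly:
  411^5115=1018  411^5116=1785  411^5117=2735  411^5118=5808  411^5119=4354
  411^5120=6098  411^5121=6600  411^5122=961  411^5123=285  411^5124=191
  411^5125=5411  411^5126=1985  411^5127=4536  411^5128=501  411^5129=1259
  411^5130=5819  411^5131=1566  411^5132=434
Found 434 at exponent 5132.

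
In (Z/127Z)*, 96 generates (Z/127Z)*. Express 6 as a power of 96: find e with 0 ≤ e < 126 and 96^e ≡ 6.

55

Baby-step giant-step with m = ceil(sqrt(126)) = 12.
Baby table (96^j mod 127 for j=0..11):
  0:1  1:96  2:72  3:54  4:104  5:78  6:122  7:28
  8:21  9:111  10:115  11:118
Giant step factor: 96^(-12) ≡ 61 (mod 127).
Scan 6·61^i mod 127 for i = 0, 1, …:
  i=0: 6   i=1: 112   i=2: 101   i=3: 65
  i=4: 28
Match at i=4, j=7: e = 4·12 + 7 = 55.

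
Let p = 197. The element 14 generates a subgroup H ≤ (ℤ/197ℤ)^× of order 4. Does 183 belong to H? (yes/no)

yes

⟨14⟩ has order 4; its elements mod 197 are {1, 14, 183, 196}.
183 is in this set.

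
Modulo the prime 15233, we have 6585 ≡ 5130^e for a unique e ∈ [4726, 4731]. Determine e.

4728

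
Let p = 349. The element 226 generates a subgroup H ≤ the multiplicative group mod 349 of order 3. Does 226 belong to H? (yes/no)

⟨226⟩ has order 3; its elements mod 349 are {1, 122, 226}.
226 is in this set.

yes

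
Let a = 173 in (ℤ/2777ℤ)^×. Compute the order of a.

The order of 173 must divide p − 1 = 2776 = 2^3 · 347.
Divisors: 1, 2, 4, 8, 347, 694, 1388, 2776.
Check each in increasing order: 173^1 ≡ 173;  173^2 ≡ 2159;  173^4 ≡ 1475;  173^8 ≡ 1234;  173^347 ≡ 2587;  173^694 ≡ 2776;  173^1388 ≡ 1.
Smallest exponent giving 1 is 1388.

1388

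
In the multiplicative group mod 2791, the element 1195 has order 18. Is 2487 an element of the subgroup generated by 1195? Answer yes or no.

⟨1195⟩ has order 18; its elements mod 2791 are {1, 91, 92, 104, 348, 967, 1091, 1195, 1315, 1476, 1596, 1700, 1824, 2443, 2687, 2699, 2700, 2790}.
2487 is not in this set.

no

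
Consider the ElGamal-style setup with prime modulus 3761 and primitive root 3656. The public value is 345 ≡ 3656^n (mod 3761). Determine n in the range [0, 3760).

Baby-step giant-step with m = ceil(sqrt(3760)) = 62.
Baby table (3656^j mod 3761 for j=0..61):
  0:1  1:3656  2:3503  3:763  4:2627  5:2479  6:2975  7:3549
  8:3455  9:2042  10:3728  11:3465  12:992  13:1148  14:3573  15:935
  16:3372  17:3235  18:2576  19:312  20:1089  21:2246  22:1113  23:3487
  24:2443  25:2994  26:1554  27:2314  28:1495  29:987  30:1673  31:1102
  32:881  33:1520  34:2123  35:2745  36:1372  37:2619  38:3319  39:1278
  40:1206  41:1244  42:1015  43:2494  44:1400  45:3440  46:3617  47:76
  48:3303  49:2958  50:1573  51:319  52:354  53:440  54:2693  55:3071
  56:991  57:1253  58:70  59:172  60:745  61:756
Giant step factor: 3656^(-62) ≡ 2677 (mod 3761).
Scan 345·2677^i mod 3761 for i = 0, 1, …:
  i=0: 345   i=1: 2120   i=2: 3652   i=3: 1565
  i=4: 3512   i=5: 2885   i=6: 1812   i=7: 2795
  i=8: 1586   i=9: 3314     …   i=55: 204
  i=56: 763
Match at i=56, j=3: n = 56·62 + 3 = 3475.

3475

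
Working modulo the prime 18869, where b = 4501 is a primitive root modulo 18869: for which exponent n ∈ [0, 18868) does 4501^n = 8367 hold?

17453

Baby-step giant-step with m = ceil(sqrt(18868)) = 138.
Baby table (4501^j mod 18869 for j=0..137):
  0:1  1:4501  2:12564  3:171  4:14911  5:16247  6:10372  7:2466
  8:4494  9:18795  10:6568  11:13714  12:6215  13:9857  14:5338  15:6101
  16:6206  17:7086  18:5476  19:4562  20:4090  21:11815  22:6473  23:1237
  24:1382  25:12481  26:3968  27:9894  28:2054  29:18113  30:12533  31:11592
  32:2807  33:10946  34:987  35:8272  36:3735  37:17825  38:18206  39:16008
  40:10166  41:18710  42:1363  43:2438  44:10549  45:6645  46:1780  47:11324
  48:4155  49:2476  50:11766  51:12352  52:8278  53:11872  54:17733  55:363
  56:11129  57:13303  58:5466  59:16159  60:10533  61:10105  62:8315  63:8588
  64:10876  65:6690  66:15635  67:10634  68:11850  69:13056  70:6990  71:7367
  72:6034  73:6543  74:14403  75:12888  76:5582  77:9943  78:15044  79:11072
  80:2043  81:6340  82:6412  83:9711  84:8607  85:2050  86:109  87:15
  88:10908  89:18639  90:2565  91:16106  92:17277  93:4628  94:18121  95:10803
  96:17759  97:4175  98:17020  99:17749  100:15772  101:4594  102:16039  103:17614
  104:11945  105:6664  106:11823  107:4743  108:7404  109:2750  110:18555  111:1861
  112:17394  113:2913  114:16327  115:11941  116:7529  117:18174  118:4059  119:4367
  120:13238  121:14805  122:10866  123:18287  124:3209  125:8924  126:13692  127:1538
  128:16484  129:1576  130:17701  131:7283  132:5330  133:7831  134:39  135:5718
  136:18271  137:6669
Giant step factor: 4501^(-138) ≡ 11338 (mod 18869).
Scan 8367·11338^i mod 18869 for i = 0, 1, …:
  i=0: 8367   i=1: 10583   i=2: 2083   i=3: 11935
  i=4: 9431   i=5: 16924   i=6: 5451   i=7: 7463
  i=8: 6898   i=9: 16388     …   i=125: 18590
  i=126: 6690
Match at i=126, j=65: n = 126·138 + 65 = 17453.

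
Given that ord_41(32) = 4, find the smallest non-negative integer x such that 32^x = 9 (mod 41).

3

Successive powers of 32 modulo 41:
  32^0=1  32^1=32  32^2=40  32^3=9
So 32^3 ≡ 9 (mod 41), giving x = 3.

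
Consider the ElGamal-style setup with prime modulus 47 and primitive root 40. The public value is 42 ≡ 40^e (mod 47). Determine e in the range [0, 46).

18

Baby-step giant-step with m = ceil(sqrt(46)) = 7.
Baby table (40^j mod 47 for j=0..6):
  0:1  1:40  2:2  3:33  4:4  5:19  6:8
Giant step factor: 40^(-7) ≡ 26 (mod 47).
Scan 42·26^i mod 47 for i = 0, 1, …:
  i=0: 42   i=1: 11   i=2: 4
Match at i=2, j=4: e = 2·7 + 4 = 18.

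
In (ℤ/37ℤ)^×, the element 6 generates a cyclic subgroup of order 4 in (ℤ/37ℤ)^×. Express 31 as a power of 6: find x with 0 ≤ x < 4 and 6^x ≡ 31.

3

Successive powers of 6 modulo 37:
  6^0=1  6^1=6  6^2=36  6^3=31
So 6^3 ≡ 31 (mod 37), giving x = 3.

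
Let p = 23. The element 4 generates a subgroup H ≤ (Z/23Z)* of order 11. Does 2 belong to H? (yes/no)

yes

2 ∈ ⟨4⟩ iff 2^11 ≡ 1 (mod 23), since |⟨4⟩| = 11.
2^11 mod 23 = 1.
Since 1 = 1, 2 lies in the subgroup.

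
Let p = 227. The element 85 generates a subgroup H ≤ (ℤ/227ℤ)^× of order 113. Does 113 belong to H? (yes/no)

yes

113 ∈ ⟨85⟩ iff 113^113 ≡ 1 (mod 227), since |⟨85⟩| = 113.
113^113 mod 227 = 1.
Since 1 = 1, 113 lies in the subgroup.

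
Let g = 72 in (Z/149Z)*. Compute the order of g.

148

The order of 72 must divide p − 1 = 148 = 2^2 · 37.
Divisors: 1, 2, 4, 37, 74, 148.
Check each in increasing order: 72^1 ≡ 72;  72^2 ≡ 118;  72^4 ≡ 67;  72^37 ≡ 105;  72^74 ≡ 148;  72^148 ≡ 1.
Smallest exponent giving 1 is 148.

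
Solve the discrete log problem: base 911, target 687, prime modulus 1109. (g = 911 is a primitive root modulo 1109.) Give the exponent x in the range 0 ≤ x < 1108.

683

Baby-step giant-step with m = ceil(sqrt(1108)) = 34.
Baby table (911^j mod 1109 for j=0..33):
  0:1  1:911  2:389  3:608  4:497  5:295  6:367  7:528
  8:811  9:227  10:523  11:692  12:500  13:810  14:425  15:134
  16:84  17:3  18:515  19:58  20:715  21:382  22:885  23:1101
  24:475  25:215  26:681  27:460  28:967  29:391  30:212  31:166
  32:402  33:252
Giant step factor: 911^(-34) ≡ 493 (mod 1109).
Scan 687·493^i mod 1109 for i = 0, 1, …:
  i=0: 687   i=1: 446   i=2: 296   i=3: 649
  i=4: 565   i=5: 186   i=6: 760   i=7: 947
  i=8: 1091   i=9: 1107     …   i=19: 1036
  i=20: 608
Match at i=20, j=3: x = 20·34 + 3 = 683.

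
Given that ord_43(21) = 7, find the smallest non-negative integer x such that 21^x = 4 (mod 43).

5

Successive powers of 21 modulo 43:
  21^0=1  21^1=21  21^2=11  21^3=16  21^4=35  21^5=4
So 21^5 ≡ 4 (mod 43), giving x = 5.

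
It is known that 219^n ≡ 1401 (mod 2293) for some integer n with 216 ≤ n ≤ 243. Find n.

Compute 219^216 mod 2293 = 610, then multiply by 219 repeatedly:
  219^216=610  219^217=596  219^218=2116  219^219=218  219^220=1882
  219^221=1711  219^222=950  219^223=1680  219^224=1040  219^225=753
  219^226=2104  219^227=2176  219^228=1893  219^229=1827  219^230=1131
  219^231=45  219^232=683  219^233=532  219^234=1858  219^235=1041
  219^236=972  219^237=1912  219^238=1402  219^239=2069  219^240=1390
  219^241=1734  219^242=1401
Found 1401 at exponent 242.

242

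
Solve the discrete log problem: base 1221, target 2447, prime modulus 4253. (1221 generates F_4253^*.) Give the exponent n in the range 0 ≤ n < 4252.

Baby-step giant-step with m = ceil(sqrt(4252)) = 66.
Baby table (1221^j mod 4253 for j=0..65):
  0:1  1:1221  2:2291  3:3090  4:479  5:2198  6:115  7:66
  8:4032  9:2351  10:4049  11:1843  12:466  13:3337  14:103  15:2426
  16:2058  17:3548  18:2554  19:985  20:3339  21:2545  22:2755  23:3985
  24:253  25:2697  26:1215  27:3471  28:2103  29:3204  30:3577  31:3939
  32:3629  33:3636  34:3677  35:2702  36:3067  37:2167  38:541  39:1346
  40:1808  41:261  42:3959  43:2531  44:2673  45:1682  46:3776  47:244
  48:214  49:1861  50:1179  51:2045  52:434  53:2542  54:3345  55:1365
  56:3742  57:1260  58:3127  59:3126  60:1905  61:3867  62:777  63:298
  64:2353  65:2238
Giant step factor: 1221^(-66) ≡ 1776 (mod 4253).
Scan 2447·1776^i mod 4253 for i = 0, 1, …:
  i=0: 2447   i=1: 3559   i=2: 826   i=3: 3944
  i=4: 4106   i=5: 2614   i=6: 2441   i=7: 1409
  i=8: 1620   i=9: 2092     …   i=28: 1503
  i=29: 2697
Match at i=29, j=25: n = 29·66 + 25 = 1939.

1939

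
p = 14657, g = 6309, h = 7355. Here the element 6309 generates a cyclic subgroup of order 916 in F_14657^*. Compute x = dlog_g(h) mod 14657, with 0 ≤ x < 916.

Baby-step giant-step with m = ceil(sqrt(916)) = 31.
Baby table (6309^j mod 14657 for j=0..30):
  0:1  1:6309  2:9726  3:7132  4:13455  5:8908  6:5634  7:1681
  8:8418  9:6851  10:14123  11:2104  12:9551  13:2332  14:11617  15:6653
  16:10786  17:11080  18:4487  19:5816  20:6673  21:5053  22:402  23:557
  24:11090  25:8949  26:477  27:4708  28:7690  29:1540  30:12926
Giant step factor: 6309^(-31) ≡ 8987 (mod 14657).
Scan 7355·8987^i mod 14657 for i = 0, 1, …:
  i=0: 7355   i=1: 10972   i=2: 7725   i=3: 9023
  i=4: 7177   i=5: 8899   i=6: 6721   i=7: 130
  i=8: 10407   i=9: 1392     …   i=16: 14572
  i=17: 12926
Match at i=17, j=30: x = 17·31 + 30 = 557.

557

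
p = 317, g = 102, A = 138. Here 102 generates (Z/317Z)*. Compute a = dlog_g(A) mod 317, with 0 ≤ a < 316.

222

Baby-step giant-step with m = ceil(sqrt(316)) = 18.
Baby table (102^j mod 317 for j=0..17):
  0:1  1:102  2:260  3:209  4:79  5:133  6:252  7:27
  8:218  9:46  10:254  11:231  12:104  13:147  14:95  15:180
  16:291  17:201
Giant step factor: 102^(-18) ≡ 40 (mod 317).
Scan 138·40^i mod 317 for i = 0, 1, …:
  i=0: 138   i=1: 131   i=2: 168   i=3: 63
  i=4: 301   i=5: 311   i=6: 77   i=7: 227
  i=8: 204   i=9: 235   i=10: 207   i=11: 38
  i=12: 252
Match at i=12, j=6: a = 12·18 + 6 = 222.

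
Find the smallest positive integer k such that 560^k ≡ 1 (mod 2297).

2296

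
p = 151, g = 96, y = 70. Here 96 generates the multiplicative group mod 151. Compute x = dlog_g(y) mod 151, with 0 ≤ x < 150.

129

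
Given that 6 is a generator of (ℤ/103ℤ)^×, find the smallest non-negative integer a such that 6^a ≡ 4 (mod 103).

92

Baby-step giant-step with m = ceil(sqrt(102)) = 11.
Baby table (6^j mod 103 for j=0..10):
  0:1  1:6  2:36  3:10  4:60  5:51  6:100  7:85
  8:98  9:73  10:26
Giant step factor: 6^(-11) ≡ 35 (mod 103).
Scan 4·35^i mod 103 for i = 0, 1, …:
  i=0: 4   i=1: 37   i=2: 59   i=3: 5
  i=4: 72   i=5: 48   i=6: 32   i=7: 90
  i=8: 60
Match at i=8, j=4: a = 8·11 + 4 = 92.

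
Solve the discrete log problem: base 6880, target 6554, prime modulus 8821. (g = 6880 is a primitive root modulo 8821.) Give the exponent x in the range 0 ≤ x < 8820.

2983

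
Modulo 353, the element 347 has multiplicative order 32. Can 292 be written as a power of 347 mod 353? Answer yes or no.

no

292 ∈ ⟨347⟩ iff 292^32 ≡ 1 (mod 353), since |⟨347⟩| = 32.
292^32 mod 353 = 22.
Since 22 ≠ 1, 292 does not lie in the subgroup.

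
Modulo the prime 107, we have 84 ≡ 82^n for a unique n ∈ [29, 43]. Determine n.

39

Compute 82^29 mod 107 = 22, then multiply by 82 repeatedly:
  82^29=22  82^30=92  82^31=54  82^32=41  82^33=45
  82^34=52  82^35=91  82^36=79  82^37=58  82^38=48
  82^39=84
Found 84 at exponent 39.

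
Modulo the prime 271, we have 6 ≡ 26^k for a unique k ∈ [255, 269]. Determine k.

259

Compute 26^255 mod 271 = 93, then multiply by 26 repeatedly:
  26^255=93  26^256=250  26^257=267  26^258=167  26^259=6
Found 6 at exponent 259.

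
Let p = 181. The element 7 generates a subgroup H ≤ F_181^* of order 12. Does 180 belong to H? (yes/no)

yes

180 ∈ ⟨7⟩ iff 180^12 ≡ 1 (mod 181), since |⟨7⟩| = 12.
180^12 mod 181 = 1.
Since 1 = 1, 180 lies in the subgroup.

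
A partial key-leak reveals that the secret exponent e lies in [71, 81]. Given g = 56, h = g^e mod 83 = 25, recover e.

Compute 56^71 mod 83 = 79, then multiply by 56 repeatedly:
  56^71=79  56^72=25
Found 25 at exponent 72.

72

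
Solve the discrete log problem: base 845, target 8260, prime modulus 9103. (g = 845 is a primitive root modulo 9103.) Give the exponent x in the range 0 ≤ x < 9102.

2398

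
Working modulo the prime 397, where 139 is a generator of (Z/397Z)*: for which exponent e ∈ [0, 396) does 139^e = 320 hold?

71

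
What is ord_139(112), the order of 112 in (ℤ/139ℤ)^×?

The order of 112 must divide p − 1 = 138 = 2 · 3 · 23.
Divisors: 1, 2, 3, 6, 23, 46, 69, 138.
Check each in increasing order: 112^1 ≡ 112;  112^2 ≡ 34;  112^3 ≡ 55;  112^6 ≡ 106;  112^23 ≡ 1.
Smallest exponent giving 1 is 23.

23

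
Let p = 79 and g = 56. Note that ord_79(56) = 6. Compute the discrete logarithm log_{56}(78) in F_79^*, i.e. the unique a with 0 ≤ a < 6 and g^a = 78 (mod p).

Successive powers of 56 modulo 79:
  56^0=1  56^1=56  56^2=55  56^3=78
So 56^3 ≡ 78 (mod 79), giving a = 3.

3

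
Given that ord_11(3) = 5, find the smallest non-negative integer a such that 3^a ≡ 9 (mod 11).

2

Successive powers of 3 modulo 11:
  3^0=1  3^1=3  3^2=9
So 3^2 ≡ 9 (mod 11), giving a = 2.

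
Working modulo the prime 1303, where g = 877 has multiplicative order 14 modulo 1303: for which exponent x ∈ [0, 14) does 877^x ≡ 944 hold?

9

Successive powers of 877 modulo 1303:
  877^0=1  877^1=877  877^2=359  877^3=820  877^4=1187  877^5=1205
  877^6=52  877^7=1302  877^8=426  877^9=944
So 877^9 ≡ 944 (mod 1303), giving x = 9.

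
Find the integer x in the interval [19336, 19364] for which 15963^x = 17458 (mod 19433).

19351

Compute 15963^19336 mod 19433 = 10647, then multiply by 15963 repeatedly:
  15963^19336=10647  15963^19337=16476  15963^19338=166  15963^19339=6970  15963^19340=8185
  15963^19341=9096  15963^19342=15505  15963^19343=7627  15963^19344=2056  15963^19345=17024
  15963^19346=3040  15963^19347=3319  15963^19348=6839  15963^19349=15796  15963^19350=8373
  15963^19351=17458
Found 17458 at exponent 19351.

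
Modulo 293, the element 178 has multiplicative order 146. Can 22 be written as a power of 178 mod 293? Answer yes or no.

yes

22 ∈ ⟨178⟩ iff 22^146 ≡ 1 (mod 293), since |⟨178⟩| = 146.
22^146 mod 293 = 1.
Since 1 = 1, 22 lies in the subgroup.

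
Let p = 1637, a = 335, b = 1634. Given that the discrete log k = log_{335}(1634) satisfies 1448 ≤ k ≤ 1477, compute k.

Compute 335^1448 mod 1637 = 795, then multiply by 335 repeatedly:
  335^1448=795  335^1449=1131  335^1450=738  335^1451=43  335^1452=1309
  335^1453=1436  335^1454=1419  335^1455=635  335^1456=1552  335^1457=991
  335^1458=1311  335^1459=469  335^1460=1600  335^1461=701  335^1462=744
  335^1463=416  335^1464=215  335^1465=1634
Found 1634 at exponent 1465.

1465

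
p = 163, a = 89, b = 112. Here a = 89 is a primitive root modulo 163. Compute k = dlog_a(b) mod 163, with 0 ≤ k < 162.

119

Baby-step giant-step with m = ceil(sqrt(162)) = 13.
Baby table (89^j mod 163 for j=0..12):
  0:1  1:89  2:97  3:157  4:118  5:70  6:36  7:107
  8:69  9:110  10:10  11:75  12:155
Giant step factor: 89^(-13) ≡ 19 (mod 163).
Scan 112·19^i mod 163 for i = 0, 1, …:
  i=0: 112   i=1: 9   i=2: 8   i=3: 152
  i=4: 117   i=5: 104   i=6: 20   i=7: 54
  i=8: 48   i=9: 97
Match at i=9, j=2: k = 9·13 + 2 = 119.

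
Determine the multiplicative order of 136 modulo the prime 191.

The order of 136 must divide p − 1 = 190 = 2 · 5 · 19.
Divisors: 1, 2, 5, 10, 19, 38, 95, 190.
Check each in increasing order: 136^1 ≡ 136;  136^2 ≡ 160;  136^5 ≡ 52;  136^10 ≡ 30;  136^19 ≡ 1.
Smallest exponent giving 1 is 19.

19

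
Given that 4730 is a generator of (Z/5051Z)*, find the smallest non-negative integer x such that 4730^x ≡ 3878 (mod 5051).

639

Baby-step giant-step with m = ceil(sqrt(5050)) = 72.
Baby table (4730^j mod 5051 for j=0..71):
  0:1  1:4730  2:2021  3:2838  4:3233  5:2713  6:2950  7:2638
  8:1770  9:2593  10:1062  11:2566  12:4678  13:3560  14:3817  15:2136
  16:1280  17:3302  18:768  19:971  20:1471  21:2603  22:2903  23:2572
  24:2752  25:533  26:641  27:1330  28:2405  29:798  30:1443  31:1489
  32:1876  33:3924  34:3146  35:334  36:3908  37:3231  38:3355  39:3959
  40:2013  41:355  42:2218  43:213  44:2341  45:1138  46:3425  47:1693
  48:2055  49:2026  50:1233  51:3236  52:1750  53:3962  54:1050  55:1367
  56:630  57:4861  58:378  59:4937  60:1237  61:1952  62:4783  63:161
  64:3880  65:2117  66:2328  67:260  68:2407  69:156  70:434  71:2114
Giant step factor: 4730^(-72) ≡ 4279 (mod 5051).
Scan 3878·4279^i mod 5051 for i = 0, 1, …:
  i=0: 3878   i=1: 1427   i=2: 4525   i=3: 1992
  i=4: 2731   i=5: 2986   i=6: 3115   i=7: 4547
  i=8: 161
Match at i=8, j=63: x = 8·72 + 63 = 639.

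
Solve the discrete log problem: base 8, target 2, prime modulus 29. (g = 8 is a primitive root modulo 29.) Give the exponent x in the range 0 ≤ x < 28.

Successive powers of 8 modulo 29:
  8^0=1  8^1=8  8^2=6  8^3=19  8^4=7  8^5=27
  8^6=13  8^7=17  8^8=20  8^9=15  8^10=4  8^11=3
  8^12=24  8^13=18  8^14=28  8^15=21  8^16=23  8^17=10
  8^18=22  8^19=2
So 8^19 ≡ 2 (mod 29), giving x = 19.

19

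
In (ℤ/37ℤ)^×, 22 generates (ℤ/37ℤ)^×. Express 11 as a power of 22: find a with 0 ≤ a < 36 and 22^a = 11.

Successive powers of 22 modulo 37:
  22^0=1  22^1=22  22^2=3  22^3=29  22^4=9  22^5=13
  22^6=27  22^7=2  22^8=7  22^9=6  22^10=21  22^11=18
  22^12=26  22^13=17  22^14=4  22^15=14  22^16=12  22^17=5
  22^18=36  22^19=15  22^20=34  22^21=8  22^22=28  22^23=24
  22^24=10  22^25=35  22^26=30  22^27=31  22^28=16  22^29=19
  22^30=11
So 22^30 ≡ 11 (mod 37), giving a = 30.

30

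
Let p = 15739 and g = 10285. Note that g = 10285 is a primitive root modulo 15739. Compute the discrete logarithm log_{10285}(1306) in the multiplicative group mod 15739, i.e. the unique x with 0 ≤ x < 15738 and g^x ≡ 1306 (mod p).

14088

Baby-step giant-step with m = ceil(sqrt(15738)) = 126.
Baby table (10285^j mod 15739 for j=0..125):
  0:1  1:10285  2:15145  3:13181  4:6578  5:8508  6:11679  7:14206
  8:3573  9:13479  10:2403  11:4625  12:4867  13:7075  14:4978  15:15502
  16:2000  17:14866  18:8164  19:14914  20:13935  21:2141  22:1324  23:3105
  24:494  25:12832  26:5605  27:11207  28:7298  29:639  30:8952  31:13909
  32:2294  33:1029  34:6657  35:2595  36:11970  37:992  38:3848  39:8834
  40:12182  41:9430  42:3832  43:1664  44:5947  45:3141  46:8757  47:7187
  48:7951  49:11930  50:14545  51:11869  52:981  53:886  54:15368  55:8842
  56:28  57:4678  58:14846  59:7071  60:11055  61:2139  62:12232  63:4293
  64:5610  65:15415  66:4328  67:3588  68:10364  69:9232  70:13472  71:9103
  72:8783  73:7034  74:8246  75:8378  76:12444  77:12731  78:5594  79:8245
  80:13832  81:13038  82:15289  83:14755  84:15476  85:2153  86:14571  87:11716
  88:1276  89:13073  90:13267  91:9704  92:4641  93:12037  94:13310  95:11267
  96:10577  97:12216  98:12862  99:15114  100:9126  101:9253  102:9111  103:12368
  104:2282  105:3521  106:13785  107:1813  108:11729  109:9069  110:5351  111:11491
  112:784  113:5072  114:6474  115:9120  116:10499  117:12675  118:11977  119:10031
  120:15429  121:6667  122:11011  123:6030  124:6890  125:6672
Giant step factor: 10285^(-126) ≡ 12682 (mod 15739).
Scan 1306·12682^i mod 15739 for i = 0, 1, …:
  i=0: 1306   i=1: 5264   i=2: 8949   i=3: 13028
  i=4: 8813   i=5: 3827   i=6: 10677   i=7: 3097
  i=8: 7349   i=9: 9399     …   i=110: 15458
  i=111: 9111
Match at i=111, j=102: x = 111·126 + 102 = 14088.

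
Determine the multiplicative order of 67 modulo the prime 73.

The order of 67 must divide p − 1 = 72 = 2^3 · 3^2.
Divisors: 1, 2, 3, 4, 6, 8, 9, 12, 18, 24, 36, 72.
Check each in increasing order: 67^1 ≡ 67;  67^2 ≡ 36;  67^3 ≡ 3;  67^4 ≡ 55;  67^6 ≡ 9;  67^8 ≡ 32;  67^9 ≡ 27;  67^12 ≡ 8;  67^18 ≡ 72;  67^24 ≡ 64;  67^36 ≡ 1.
Smallest exponent giving 1 is 36.

36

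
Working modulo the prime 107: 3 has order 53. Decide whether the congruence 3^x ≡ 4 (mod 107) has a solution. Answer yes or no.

4 ∈ ⟨3⟩ iff 4^53 ≡ 1 (mod 107), since |⟨3⟩| = 53.
4^53 mod 107 = 1.
Since 1 = 1, 4 lies in the subgroup.

yes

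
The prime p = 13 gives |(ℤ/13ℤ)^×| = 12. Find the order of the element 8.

4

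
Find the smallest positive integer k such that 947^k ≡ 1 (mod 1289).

322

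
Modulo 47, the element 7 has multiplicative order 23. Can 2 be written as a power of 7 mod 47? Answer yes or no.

2 ∈ ⟨7⟩ iff 2^23 ≡ 1 (mod 47), since |⟨7⟩| = 23.
2^23 mod 47 = 1.
Since 1 = 1, 2 lies in the subgroup.

yes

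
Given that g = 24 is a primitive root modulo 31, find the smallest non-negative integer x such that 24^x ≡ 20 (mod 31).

26

Successive powers of 24 modulo 31:
  24^0=1  24^1=24  24^2=18  24^3=29  24^4=14  24^5=26
  24^6=4  24^7=3  24^8=10  24^9=23  24^10=25  24^11=11
  24^12=16  24^13=12  24^14=9  24^15=30  24^16=7  24^17=13
  24^18=2  24^19=17  24^20=5  24^21=27  24^22=28  24^23=21
  24^24=8  24^25=6  24^26=20
So 24^26 ≡ 20 (mod 31), giving x = 26.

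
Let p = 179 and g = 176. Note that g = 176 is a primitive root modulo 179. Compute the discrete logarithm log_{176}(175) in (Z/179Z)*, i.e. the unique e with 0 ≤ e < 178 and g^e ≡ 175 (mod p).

Baby-step giant-step with m = ceil(sqrt(178)) = 14.
Baby table (176^j mod 179 for j=0..13):
  0:1  1:176  2:9  3:152  4:81  5:115  6:13  7:140
  8:117  9:7  10:158  11:63  12:169  13:30
Giant step factor: 176^(-14) ≡ 177 (mod 179).
Scan 175·177^i mod 179 for i = 0, 1, …:
  i=0: 175   i=1: 8   i=2: 163   i=3: 32
  i=4: 115
Match at i=4, j=5: e = 4·14 + 5 = 61.

61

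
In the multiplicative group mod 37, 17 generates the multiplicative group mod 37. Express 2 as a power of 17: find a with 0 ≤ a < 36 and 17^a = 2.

Successive powers of 17 modulo 37:
  17^0=1  17^1=17  17^2=30  17^3=29  17^4=12  17^5=19
  17^6=27  17^7=15  17^8=33  17^9=6  17^10=28  17^11=32
  17^12=26  17^13=35  17^14=3  17^15=14  17^16=16  17^17=13
  17^18=36  17^19=20  17^20=7  17^21=8  17^22=25  17^23=18
  17^24=10  17^25=22  17^26=4  17^27=31  17^28=9  17^29=5
  17^30=11  17^31=2
So 17^31 ≡ 2 (mod 37), giving a = 31.

31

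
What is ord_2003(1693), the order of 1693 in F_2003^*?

The order of 1693 must divide p − 1 = 2002 = 2 · 7 · 11 · 13.
Divisors: 1, 2, 7, 11, 13, 14, 22, 26, 77, 91, 143, 154, 182, 286, 1001, 2002.
Check each in increasing order: 1693^1 ≡ 1693;  1693^2 ≡ 1959;  1693^7 ≡ 1491;  1693^11 ≡ 253;  1693^13 ≡ 886;  1693^14 ≡ 1754;  1693^22 ≡ 1916;  1693^26 ≡ 1823;  1693^77 ≡ 269;  1693^91 ≡ 1121;  1693^143 ≡ 1.
Smallest exponent giving 1 is 143.

143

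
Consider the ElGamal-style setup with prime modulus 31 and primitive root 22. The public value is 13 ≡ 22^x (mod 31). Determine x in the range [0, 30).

13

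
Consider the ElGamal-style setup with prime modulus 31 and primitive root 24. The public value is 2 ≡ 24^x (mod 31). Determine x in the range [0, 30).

18

Successive powers of 24 modulo 31:
  24^0=1  24^1=24  24^2=18  24^3=29  24^4=14  24^5=26
  24^6=4  24^7=3  24^8=10  24^9=23  24^10=25  24^11=11
  24^12=16  24^13=12  24^14=9  24^15=30  24^16=7  24^17=13
  24^18=2
So 24^18 ≡ 2 (mod 31), giving x = 18.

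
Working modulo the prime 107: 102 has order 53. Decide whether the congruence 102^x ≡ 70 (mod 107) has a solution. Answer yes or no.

70 ∈ ⟨102⟩ iff 70^53 ≡ 1 (mod 107), since |⟨102⟩| = 53.
70^53 mod 107 = 106.
Since 106 ≠ 1, 70 does not lie in the subgroup.

no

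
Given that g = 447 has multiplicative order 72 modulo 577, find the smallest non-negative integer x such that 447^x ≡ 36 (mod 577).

Baby-step giant-step with m = ceil(sqrt(72)) = 9.
Baby table (447^j mod 577 for j=0..8):
  0:1  1:447  2:167  3:216  4:193  5:298  6:496  7:144
  8:321
Giant step factor: 447^(-9) ≡ 152 (mod 577).
Scan 36·152^i mod 577 for i = 0, 1, …:
  i=0: 36   i=1: 279   i=2: 287   i=3: 349
  i=4: 541   i=5: 298
Match at i=5, j=5: x = 5·9 + 5 = 50.

50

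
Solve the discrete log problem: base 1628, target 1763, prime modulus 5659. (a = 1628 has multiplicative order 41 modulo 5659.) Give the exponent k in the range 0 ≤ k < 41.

Baby-step giant-step with m = ceil(sqrt(41)) = 7.
Baby table (1628^j mod 5659 for j=0..6):
  0:1  1:1628  2:1972  3:1763  4:1051  5:2010  6:1378
Giant step factor: 1628^(-7) ≡ 2294 (mod 5659).
Scan 1763·2294^i mod 5659 for i = 0, 1, …:
  i=0: 1763
Match at i=0, j=3: k = 0·7 + 3 = 3.

3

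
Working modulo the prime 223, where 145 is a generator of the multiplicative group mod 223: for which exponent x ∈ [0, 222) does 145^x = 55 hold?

94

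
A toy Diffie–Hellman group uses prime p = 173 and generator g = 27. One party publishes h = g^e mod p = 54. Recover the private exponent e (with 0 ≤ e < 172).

18

Successive powers of 27 modulo 173:
  27^0=1  27^1=27  27^2=37  27^3=134  27^4=158  27^5=114
  27^6=137  27^7=66  27^8=52  27^9=20  27^10=21  27^11=48
  27^12=85  27^13=46  27^14=31  27^15=145  27^16=109  27^17=2
  27^18=54
So 27^18 ≡ 54 (mod 173), giving e = 18.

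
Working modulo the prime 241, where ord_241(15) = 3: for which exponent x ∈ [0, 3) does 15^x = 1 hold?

Successive powers of 15 modulo 241:
  15^0=1
So 15^0 ≡ 1 (mod 241), giving x = 0.

0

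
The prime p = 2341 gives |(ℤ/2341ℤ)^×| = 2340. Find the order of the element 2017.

The order of 2017 must divide p − 1 = 2340 = 2^2 · 3^2 · 5 · 13.
Divisors: 1, 2, 3, 4, 5, 6, 9, 10, 12, 13, 15, 18, 20, 26, 30, 36, 39, 45, 52, 60, 65, 78, 90, 117, 130, 156, 180, 195, 234, 260, 390, 468, 585, 780, 1170, 2340.
Check each in increasing order: 2017^1 ≡ 2017;  2017^2 ≡ 1972;  2017^3 ≡ 165;  2017^4 ≡ 383;  2017^5 ≡ 2322;  2017^6 ≡ 1474;  2017^9 ≡ 2087;  2017^10 ≡ 361;  2017^12 ≡ 228;  2017^13 ≡ 1040;  2017^15 ≡ 164;  2017^18 ≡ 1309;  2017^20 ≡ 1566;  2017^26 ≡ 58;  2017^30 ≡ 1145;  2017^36 ≡ 2210;  2017^39 ≡ 1795;  2017^45 ≡ 500;  2017^52 ≡ 1023;  2017^60 ≡ 65;  2017^65 ≡ 1106;  2017^78 ≡ 809;  2017^90 ≡ 1854;  2017^117 ≡ 735;  2017^130 ≡ 1234;  2017^156 ≡ 1342;  2017^180 ≡ 728;  2017^195 ≡ 1.
Smallest exponent giving 1 is 195.

195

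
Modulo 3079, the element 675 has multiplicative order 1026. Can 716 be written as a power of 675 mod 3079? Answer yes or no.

no

716 ∈ ⟨675⟩ iff 716^1026 ≡ 1 (mod 3079), since |⟨675⟩| = 1026.
716^1026 mod 3079 = 546.
Since 546 ≠ 1, 716 does not lie in the subgroup.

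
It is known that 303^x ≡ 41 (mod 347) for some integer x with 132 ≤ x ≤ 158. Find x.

147

Compute 303^132 mod 347 = 34, then multiply by 303 repeatedly:
  303^132=34  303^133=239  303^134=241  303^135=153  303^136=208
  303^137=217  303^138=168  303^139=242  303^140=109  303^141=62
  303^142=48  303^143=317  303^144=279  303^145=216  303^146=212
  303^147=41
Found 41 at exponent 147.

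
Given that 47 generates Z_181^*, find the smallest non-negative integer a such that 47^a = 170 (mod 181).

164

Baby-step giant-step with m = ceil(sqrt(180)) = 14.
Baby table (47^j mod 181 for j=0..13):
  0:1  1:47  2:37  3:110  4:102  5:88  6:154  7:179
  8:87  9:107  10:142  11:158  12:5  13:54
Giant step factor: 47^(-14) ≡ 136 (mod 181).
Scan 170·136^i mod 181 for i = 0, 1, …:
  i=0: 170   i=1: 133   i=2: 169   i=3: 178
  i=4: 135   i=5: 79   i=6: 65   i=7: 152
  i=8: 38   i=9: 100   i=10: 25   i=11: 142
Match at i=11, j=10: a = 11·14 + 10 = 164.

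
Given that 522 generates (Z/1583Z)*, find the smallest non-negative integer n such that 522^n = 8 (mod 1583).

1020

Baby-step giant-step with m = ceil(sqrt(1582)) = 40.
Baby table (522^j mod 1583 for j=0..39):
  0:1  1:522  2:208  3:932  4:523  5:730  6:1140  7:1455
  8:1253  9:287  10:1012  11:1125  12:1540  13:1299  14:554  15:1082
  16:1256  17:270  18:53  19:755  20:1526  21:323  22:808  23:698
  24:266  25:1131  26:1506  27:964  28:1397  29:1054  30:887  31:778
  32:868  33:358  34:82  35:63  36:1226  37:440  38:145  39:1289
Giant step factor: 522^(-40) ≡ 1316 (mod 1583).
Scan 8·1316^i mod 1583 for i = 0, 1, …:
  i=0: 8   i=1: 1030   i=2: 432   i=3: 215
  i=4: 1166   i=5: 529   i=6: 1227   i=7: 72
  i=8: 1355   i=9: 722     …   i=24: 18
  i=25: 1526
Match at i=25, j=20: n = 25·40 + 20 = 1020.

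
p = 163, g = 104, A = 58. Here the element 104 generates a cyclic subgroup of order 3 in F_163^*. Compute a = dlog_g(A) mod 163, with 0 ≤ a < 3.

2

Successive powers of 104 modulo 163:
  104^0=1  104^1=104  104^2=58
So 104^2 ≡ 58 (mod 163), giving a = 2.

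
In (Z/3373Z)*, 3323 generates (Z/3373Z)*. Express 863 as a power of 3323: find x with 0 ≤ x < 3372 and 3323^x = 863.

Baby-step giant-step with m = ceil(sqrt(3372)) = 59.
Baby table (3323^j mod 3373 for j=0..58):
  0:1  1:3323  2:2500  3:3174  4:3204  5:1704  6:2498  7:3274
  8:1577  9:2102  10:2836  11:3239  12:3327  13:2300  14:3055  15:2408
  16:1028  17:2568  18:3147  19:1181  20:1664  21:1125  22:1091  23:2791
  24:2116  25:2136  26:1136  27:541  28:3307  29:3300  30:277  31:3015
  32:1035  33:2218  34:409  35:3161  36:481  37:2934  38:1712  39:2098
  40:3036  41:3358  42:750  43:2976  44:2985  45:2535  46:1424  47:3006
  48:1485  49:3329  50:2200  51:1309  52:2010  53:690  54:2603  55:1397
  56:983  57:1445  58:1956
Giant step factor: 3323^(-59) ≡ 2381 (mod 3373).
Scan 863·2381^i mod 3373 for i = 0, 1, …:
  i=0: 863   i=1: 646   i=2: 38   i=3: 2780
  i=4: 1354   i=5: 2659   i=6: 3331   i=7: 1188
  i=8: 2054   i=9: 3097   i=10: 579   i=11: 2415
  i=12: 2523   i=13: 3323
Match at i=13, j=1: x = 13·59 + 1 = 768.

768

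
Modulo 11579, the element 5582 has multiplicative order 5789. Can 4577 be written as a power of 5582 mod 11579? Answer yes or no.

4577 ∈ ⟨5582⟩ iff 4577^5789 ≡ 1 (mod 11579), since |⟨5582⟩| = 5789.
4577^5789 mod 11579 = 1.
Since 1 = 1, 4577 lies in the subgroup.

yes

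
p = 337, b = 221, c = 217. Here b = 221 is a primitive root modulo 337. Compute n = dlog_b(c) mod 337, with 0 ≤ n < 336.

299

Baby-step giant-step with m = ceil(sqrt(336)) = 19.
Baby table (221^j mod 337 for j=0..18):
  0:1  1:221  2:313  3:88  4:239  5:247  6:330  7:138
  8:168  9:58  10:12  11:293  12:49  13:45  14:172  15:268
  16:253  17:308  18:331
Giant step factor: 221^(-19) ≡ 46 (mod 337).
Scan 217·46^i mod 337 for i = 0, 1, …:
  i=0: 217   i=1: 209   i=2: 178   i=3: 100
  i=4: 219   i=5: 301   i=6: 29   i=7: 323
  i=8: 30   i=9: 32     …   i=14: 77
  i=15: 172
Match at i=15, j=14: n = 15·19 + 14 = 299.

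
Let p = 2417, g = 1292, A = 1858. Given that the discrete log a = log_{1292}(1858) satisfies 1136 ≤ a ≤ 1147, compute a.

1146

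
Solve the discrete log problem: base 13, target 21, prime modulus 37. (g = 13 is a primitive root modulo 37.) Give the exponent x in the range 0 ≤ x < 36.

2

Successive powers of 13 modulo 37:
  13^0=1  13^1=13  13^2=21
So 13^2 ≡ 21 (mod 37), giving x = 2.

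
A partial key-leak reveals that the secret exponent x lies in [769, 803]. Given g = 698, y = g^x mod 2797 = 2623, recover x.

775

Compute 698^769 mod 2797 = 2417, then multiply by 698 repeatedly:
  698^769=2417  698^770=475  698^771=1504  698^772=917  698^773=2350
  698^774=1258  698^775=2623
Found 2623 at exponent 775.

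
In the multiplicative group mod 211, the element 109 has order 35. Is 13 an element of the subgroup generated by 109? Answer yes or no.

13 ∈ ⟨109⟩ iff 13^35 ≡ 1 (mod 211), since |⟨109⟩| = 35.
13^35 mod 211 = 1.
Since 1 = 1, 13 lies in the subgroup.

yes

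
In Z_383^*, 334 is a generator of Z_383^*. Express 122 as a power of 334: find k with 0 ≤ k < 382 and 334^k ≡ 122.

Baby-step giant-step with m = ceil(sqrt(382)) = 20.
Baby table (334^j mod 383 for j=0..19):
  0:1  1:334  2:103  3:315  4:268  5:273  6:28  7:160
  8:203  9:11  10:227  11:367  12:18  13:267  14:322  15:308
  16:228  17:318  18:121  19:199
Giant step factor: 334^(-20) ≡ 346 (mod 383).
Scan 122·346^i mod 383 for i = 0, 1, …:
  i=0: 122   i=1: 82   i=2: 30   i=3: 39
  i=4: 89   i=5: 154   i=6: 47   i=7: 176
  i=8: 382   i=9: 37     …   i=16: 135
  i=17: 367
Match at i=17, j=11: k = 17·20 + 11 = 351.

351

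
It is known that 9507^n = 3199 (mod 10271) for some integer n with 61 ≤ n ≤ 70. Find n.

70

Compute 9507^61 mod 10271 = 9432, then multiply by 9507 repeatedly:
  9507^61=9432  9507^62=4194  9507^63=336  9507^64=71  9507^65=7382
  9507^66=9202  9507^67=5307  9507^68=2497  9507^69=2698  9507^70=3199
Found 3199 at exponent 70.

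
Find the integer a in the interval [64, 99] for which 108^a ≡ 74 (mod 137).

Compute 108^64 mod 137 = 74, then multiply by 108 repeatedly:
  108^64=74
Found 74 at exponent 64.

64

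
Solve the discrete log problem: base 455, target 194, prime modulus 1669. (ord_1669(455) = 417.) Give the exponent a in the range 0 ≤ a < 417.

47

Baby-step giant-step with m = ceil(sqrt(417)) = 21.
Baby table (455^j mod 1669 for j=0..20):
  0:1  1:455  2:69  3:1353  4:1423  5:1562  6:1385  7:962
  8:432  9:1287  10:1435  11:346  12:544  13:508  14:818  15:3
  16:1365  17:207  18:721  19:931  20:1348
Giant step factor: 455^(-21) ≡ 143 (mod 1669).
Scan 194·143^i mod 1669 for i = 0, 1, …:
  i=0: 194   i=1: 1038   i=2: 1562
Match at i=2, j=5: a = 2·21 + 5 = 47.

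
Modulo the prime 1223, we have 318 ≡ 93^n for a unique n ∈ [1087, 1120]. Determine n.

1100

Compute 93^1087 mod 1223 = 1031, then multiply by 93 repeatedly:
  93^1087=1031  93^1088=489  93^1089=226  93^1090=227  93^1091=320
  93^1092=408  93^1093=31  93^1094=437  93^1095=282  93^1096=543
  93^1097=356  93^1098=87  93^1099=753  93^1100=318
Found 318 at exponent 1100.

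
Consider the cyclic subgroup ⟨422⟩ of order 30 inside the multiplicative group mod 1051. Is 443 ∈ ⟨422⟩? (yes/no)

yes

443 ∈ ⟨422⟩ iff 443^30 ≡ 1 (mod 1051), since |⟨422⟩| = 30.
443^30 mod 1051 = 1.
Since 1 = 1, 443 lies in the subgroup.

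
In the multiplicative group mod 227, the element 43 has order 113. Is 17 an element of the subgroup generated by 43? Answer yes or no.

no

17 ∈ ⟨43⟩ iff 17^113 ≡ 1 (mod 227), since |⟨43⟩| = 113.
17^113 mod 227 = 226.
Since 226 ≠ 1, 17 does not lie in the subgroup.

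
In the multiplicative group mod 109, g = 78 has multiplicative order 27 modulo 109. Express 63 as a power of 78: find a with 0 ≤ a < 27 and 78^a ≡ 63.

Successive powers of 78 modulo 109:
  78^0=1  78^1=78  78^2=89  78^3=75  78^4=73  78^5=26
  78^6=66  78^7=25  78^8=97  78^9=45  78^10=22  78^11=81
  78^12=105  78^13=15  78^14=80  78^15=27  78^16=35  78^17=5
  78^18=63
So 78^18 ≡ 63 (mod 109), giving a = 18.

18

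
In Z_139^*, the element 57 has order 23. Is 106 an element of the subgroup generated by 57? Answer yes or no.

yes

⟨57⟩ has order 23; its elements mod 139 are {1, 6, 34, 36, 44, 45, 52, 55, 57, 63, 64, 65, 77, 79, 80, 91, 100, 106, 112, 116, 125, 129, 131}.
106 is in this set.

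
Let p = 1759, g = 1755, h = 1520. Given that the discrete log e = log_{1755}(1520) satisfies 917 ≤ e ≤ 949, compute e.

941

Compute 1755^917 mod 1759 = 1011, then multiply by 1755 repeatedly:
  1755^917=1011  1755^918=1233  1755^919=345  1755^920=379  1755^921=243
  1755^922=787  1755^923=370  1755^924=279  1755^925=643  1755^926=946
  1755^927=1493  1755^928=1064  1755^929=1021  1755^930=1193  1755^931=505
  1755^932=1498  1755^933=1044  1755^934=1101  1755^935=873  1755^936=26
  1755^937=1655  1755^938=416  1755^939=95  1755^940=1379  1755^941=1520
Found 1520 at exponent 941.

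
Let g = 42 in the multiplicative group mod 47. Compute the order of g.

The order of 42 must divide p − 1 = 46 = 2 · 23.
Divisors: 1, 2, 23, 46.
Check each in increasing order: 42^1 ≡ 42;  42^2 ≡ 25;  42^23 ≡ 1.
Smallest exponent giving 1 is 23.

23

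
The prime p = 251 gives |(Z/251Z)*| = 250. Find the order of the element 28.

125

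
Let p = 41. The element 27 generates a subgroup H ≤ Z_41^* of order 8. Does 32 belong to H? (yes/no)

⟨27⟩ has order 8; its elements mod 41 are {1, 3, 9, 14, 27, 32, 38, 40}.
32 is in this set.

yes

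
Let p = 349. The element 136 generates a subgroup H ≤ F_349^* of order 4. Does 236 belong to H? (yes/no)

236 ∈ ⟨136⟩ iff 236^4 ≡ 1 (mod 349), since |⟨136⟩| = 4.
236^4 mod 349 = 145.
Since 145 ≠ 1, 236 does not lie in the subgroup.

no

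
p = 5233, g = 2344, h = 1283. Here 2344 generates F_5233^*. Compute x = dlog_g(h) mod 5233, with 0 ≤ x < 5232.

3750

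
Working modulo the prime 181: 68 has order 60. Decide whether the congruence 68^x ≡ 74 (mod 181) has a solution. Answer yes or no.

74 ∈ ⟨68⟩ iff 74^60 ≡ 1 (mod 181), since |⟨68⟩| = 60.
74^60 mod 181 = 1.
Since 1 = 1, 74 lies in the subgroup.

yes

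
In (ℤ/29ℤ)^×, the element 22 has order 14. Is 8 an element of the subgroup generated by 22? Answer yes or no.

no

⟨22⟩ has order 14; its elements mod 29 are {1, 4, 5, 6, 7, 9, 13, 16, 20, 22, 23, 24, 25, 28}.
8 is not in this set.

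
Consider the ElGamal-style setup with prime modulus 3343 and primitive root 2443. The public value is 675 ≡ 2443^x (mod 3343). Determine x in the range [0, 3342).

Baby-step giant-step with m = ceil(sqrt(3342)) = 58.
Baby table (2443^j mod 3343 for j=0..57):
  0:1  1:2443  2:994  3:1324  4:1851  5:2257  6:1244  7:305
  8:2969  9:2300  10:2660  11:2931  12:3070  13:1661  14:2764  15:2935
  16:2813  17:2294  18:1374  19:310  20:1812  21:584  22:2594  23:2157
  24:983  25:1195  26:946  27:1065  28:941  29:2222  30:2657  31:2288
  32:88  33:1032  34:554  35:2850  36:2424  37:1379  38:2496  39:96
  40:518  41:1820  42:70  43:517  44:2720  45:2419  46:2536  47:869
  48:162  49:1292  50:564  51:536  52:2335  53:1247  54:948  55:2608
  56:2929  57:1527
Giant step factor: 2443^(-58) ≡ 1145 (mod 3343).
Scan 675·1145^i mod 3343 for i = 0, 1, …:
  i=0: 675   i=1: 642   i=2: 2973   i=3: 911
  i=4: 79   i=5: 194   i=6: 1492   i=7: 67
  i=8: 3169   i=9: 1350     …   i=33: 1907
  i=34: 536
Match at i=34, j=51: x = 34·58 + 51 = 2023.

2023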